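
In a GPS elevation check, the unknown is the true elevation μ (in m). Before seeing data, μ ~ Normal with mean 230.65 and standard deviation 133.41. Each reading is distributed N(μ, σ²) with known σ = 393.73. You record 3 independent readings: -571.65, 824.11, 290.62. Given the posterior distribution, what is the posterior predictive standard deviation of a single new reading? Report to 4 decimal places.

410.1973

For Normal data with known variance σ², a Normal(μ₀, σ₀²) prior on μ is conjugate. Posterior precision = 1/σ₀² + n/σ²; posterior mean is the precision-weighted average of μ₀ and x̄.
σ₀² = 133.41² = 17798.2281, σ² = 393.73² = 155023.3129; σ² + n·σ₀² = 155023.3129 + 3·17798.2281 = 208417.9972.
Posterior precision = 1/σ₀² + n/σ² = 1/17798.2281 + 3/155023.3129 = (σ² + n·σ₀²)/(σ₀²σ²) = 208417.9972/(17798.2281·155023.3129); posterior variance σₙ² = σ₀²σ²/(σ² + n·σ₀²) = 17798.2281·155023.3129/208417.9972 = 13238.493416.
Predictive variance for one new observation = σₙ² + σ² = 17798.2281·155023.3129/208417.9972 + 155023.3129 = σ²·(σ₀² + 208417.9972)/208417.9972 = 155023.3129·226216.2253/208417.9972 = 168261.806316; SD = √(155023.3129·226216.2253/208417.9972) = 410.1973.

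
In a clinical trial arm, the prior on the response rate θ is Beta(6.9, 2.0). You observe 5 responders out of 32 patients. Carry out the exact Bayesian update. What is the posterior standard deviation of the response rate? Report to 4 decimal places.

The Beta prior is conjugate to a Binomial/Bernoulli likelihood; the update adds successes to α and failures to β.
Posterior: Beta(α+k, β+n−k) = Beta(6.9+5, 2.0+27) = Beta(11.9, 29.0).
Var = αβ/((α+β)²(α+β+1)) = 11.9·29.0/(40.9²·41.9) = 0.00492362; SD = √0.00492362 = 0.0702.

0.0702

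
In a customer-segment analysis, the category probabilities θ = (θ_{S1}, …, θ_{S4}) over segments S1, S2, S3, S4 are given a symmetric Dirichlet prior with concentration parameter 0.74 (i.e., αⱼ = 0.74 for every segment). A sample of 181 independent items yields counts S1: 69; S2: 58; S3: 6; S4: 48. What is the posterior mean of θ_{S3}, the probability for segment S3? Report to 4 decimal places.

0.0366

The Dirichlet prior is conjugate to the Multinomial likelihood: each posterior αⱼ = prior αⱼ + observed count nⱼ.
Posterior concentration: (69.74, 58.74, 6.74, 48.74), total = 183.96.
E[θ_{S3}|data] = α_{S3}/Σα = 6.74/183.96 = 0.0366.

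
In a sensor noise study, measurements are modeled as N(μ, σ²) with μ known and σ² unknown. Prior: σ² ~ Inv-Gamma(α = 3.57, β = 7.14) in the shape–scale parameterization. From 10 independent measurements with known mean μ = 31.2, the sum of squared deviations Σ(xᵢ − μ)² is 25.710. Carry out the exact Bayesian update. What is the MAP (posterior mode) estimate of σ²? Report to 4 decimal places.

With known mean μ and an Inverse-Gamma(α, β) prior on σ², the Normal likelihood is conjugate: posterior is Inv-Gamma(α + n/2, β + Σ(xᵢ−μ)²/2).
Posterior: Inv-Gamma(3.57 + 10/2, 7.14 + 25.710/2) = Inv-Gamma(8.57, 19.9950).
Mode = β/(α+1) = 19.9950/9.57 = 2.0893.

2.0893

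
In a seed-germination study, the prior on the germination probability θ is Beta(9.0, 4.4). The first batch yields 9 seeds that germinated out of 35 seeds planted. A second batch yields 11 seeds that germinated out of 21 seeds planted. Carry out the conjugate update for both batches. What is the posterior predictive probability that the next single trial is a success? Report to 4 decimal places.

The Beta prior is conjugate to a Binomial/Bernoulli likelihood; the update adds successes to α and failures to β.
After batch 1: Beta(9.0+9, 4.4+26) = Beta(18.0, 30.4).
After batch 2: Beta(18.0+11, 30.4+10) = Beta(29.0, 40.4).
For a single future Bernoulli trial, P(success | data) = α/(α+β) = 0.4179.

0.4179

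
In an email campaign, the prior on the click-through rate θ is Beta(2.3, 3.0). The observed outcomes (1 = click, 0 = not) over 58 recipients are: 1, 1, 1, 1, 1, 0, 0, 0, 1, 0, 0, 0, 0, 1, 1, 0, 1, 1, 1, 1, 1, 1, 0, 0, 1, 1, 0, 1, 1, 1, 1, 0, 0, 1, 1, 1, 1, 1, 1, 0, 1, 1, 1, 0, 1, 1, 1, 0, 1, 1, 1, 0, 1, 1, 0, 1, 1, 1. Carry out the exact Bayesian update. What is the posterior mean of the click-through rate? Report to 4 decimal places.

0.6682

The Beta prior is conjugate to a Binomial/Bernoulli likelihood; the update adds successes to α and failures to β.
Posterior: Beta(α+k, β+n−k) = Beta(2.3+40, 3.0+18) = Beta(42.3, 21.0).
Posterior mean = α/(α+β) = 42.3/63.3 = 0.6682.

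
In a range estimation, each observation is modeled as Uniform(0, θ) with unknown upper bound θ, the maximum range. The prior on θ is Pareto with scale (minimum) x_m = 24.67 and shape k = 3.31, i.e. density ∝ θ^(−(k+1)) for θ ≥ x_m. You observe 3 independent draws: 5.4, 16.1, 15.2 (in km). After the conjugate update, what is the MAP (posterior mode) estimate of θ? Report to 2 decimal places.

24.67

A Pareto(scale x_m, shape k) prior on the upper bound θ of Uniform(0, θ) is conjugate: posterior is Pareto(max(x_m, max xᵢ), k + n).
Sample maximum = 16.1; prior scale x_m = 24.67 → posterior scale = max = 24.67.
Posterior shape = 3.31 + 3 = 6.31.
The Pareto density is decreasing on [x_m, ∞), so the mode is x_m = 24.67.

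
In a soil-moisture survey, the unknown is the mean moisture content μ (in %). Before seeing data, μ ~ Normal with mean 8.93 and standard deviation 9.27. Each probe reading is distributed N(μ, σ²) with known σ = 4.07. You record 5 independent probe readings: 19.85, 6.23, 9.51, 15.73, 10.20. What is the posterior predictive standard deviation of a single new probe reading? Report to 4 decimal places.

For Normal data with known variance σ², a Normal(μ₀, σ₀²) prior on μ is conjugate. Posterior precision = 1/σ₀² + n/σ²; posterior mean is the precision-weighted average of μ₀ and x̄.
σ₀² = 9.27² = 85.9329, σ² = 4.07² = 16.5649; σ² + n·σ₀² = 16.5649 + 5·85.9329 = 446.2294.
Posterior precision = 1/σ₀² + n/σ² = 1/85.9329 + 5/16.5649 = (σ² + n·σ₀²)/(σ₀²σ²) = 446.2294/(85.9329·16.5649); posterior variance σₙ² = σ₀²σ²/(σ² + n·σ₀²) = 85.9329·16.5649/446.2294 = 3.189996.
Predictive variance for one new observation = σₙ² + σ² = 85.9329·16.5649/446.2294 + 16.5649 = σ²·(σ₀² + 446.2294)/446.2294 = 16.5649·532.1623/446.2294 = 19.754896; SD = √(16.5649·532.1623/446.2294) = 4.4446.

4.4446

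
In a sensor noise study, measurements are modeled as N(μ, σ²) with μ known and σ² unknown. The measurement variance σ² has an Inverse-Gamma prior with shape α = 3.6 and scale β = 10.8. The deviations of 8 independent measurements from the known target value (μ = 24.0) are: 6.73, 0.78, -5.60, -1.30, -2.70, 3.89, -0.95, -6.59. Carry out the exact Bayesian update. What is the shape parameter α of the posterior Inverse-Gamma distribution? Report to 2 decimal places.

7.60

With known mean μ and an Inverse-Gamma(α, β) prior on σ², the Normal likelihood is conjugate: posterior is Inv-Gamma(α + n/2, β + Σ(xᵢ−μ)²/2).
Σ(xᵢ−μ)² = (6.73)² + (0.78)² + (-5.60)² + (-1.30)² + (-2.70)² + (3.89)² + (-0.95)² + (-6.59)² = 145.7040.
Posterior: Inv-Gamma(3.6 + 8/2, 10.8 + 145.7040/2) = Inv-Gamma(7.60, 83.65200).
Posterior α = 7.60.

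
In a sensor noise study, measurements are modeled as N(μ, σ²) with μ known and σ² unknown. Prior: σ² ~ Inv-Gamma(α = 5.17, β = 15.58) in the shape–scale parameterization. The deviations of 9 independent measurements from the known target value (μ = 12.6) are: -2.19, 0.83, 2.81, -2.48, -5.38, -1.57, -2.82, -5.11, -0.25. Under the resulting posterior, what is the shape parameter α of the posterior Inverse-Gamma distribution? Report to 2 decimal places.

9.67

With known mean μ and an Inverse-Gamma(α, β) prior on σ², the Normal likelihood is conjugate: posterior is Inv-Gamma(α + n/2, β + Σ(xᵢ−μ)²/2).
Σ(xᵢ−μ)² = (-2.19)² + (0.83)² + (2.81)² + (-2.48)² + (-5.38)² + (-1.57)² + (-2.82)² + (-5.11)² + (-0.25)² = 85.0678.
Posterior: Inv-Gamma(5.17 + 9/2, 15.58 + 85.0678/2) = Inv-Gamma(9.67, 58.11390).
Posterior α = 9.67.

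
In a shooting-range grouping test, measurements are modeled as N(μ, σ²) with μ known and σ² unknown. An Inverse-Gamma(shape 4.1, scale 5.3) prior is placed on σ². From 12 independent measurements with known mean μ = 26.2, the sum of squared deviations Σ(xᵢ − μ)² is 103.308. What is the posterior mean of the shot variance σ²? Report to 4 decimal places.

6.2587

With known mean μ and an Inverse-Gamma(α, β) prior on σ², the Normal likelihood is conjugate: posterior is Inv-Gamma(α + n/2, β + Σ(xᵢ−μ)²/2).
Posterior: Inv-Gamma(4.1 + 12/2, 5.3 + 103.308/2) = Inv-Gamma(10.10, 56.9540).
E[σ²|data] = β/(α−1) = 56.9540/9.10 = 6.2587.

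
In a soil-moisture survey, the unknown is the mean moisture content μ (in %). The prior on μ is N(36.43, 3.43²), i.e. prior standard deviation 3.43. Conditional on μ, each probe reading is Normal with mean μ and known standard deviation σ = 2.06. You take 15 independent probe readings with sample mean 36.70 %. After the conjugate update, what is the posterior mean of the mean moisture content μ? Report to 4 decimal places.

36.6937

For Normal data with known variance σ², a Normal(μ₀, σ₀²) prior on μ is conjugate. Posterior precision = 1/σ₀² + n/σ²; posterior mean is the precision-weighted average of μ₀ and x̄.
n·x̄ = 15·36.70 = 550.5.
σ₀² = 3.43² = 11.7649, σ² = 2.06² = 4.2436; σ² + n·σ₀² = 4.2436 + 15·11.7649 = 180.7171.
Posterior mean = (μ₀/σ₀² + n·x̄/σ²)/(1/σ₀² + n/σ²) = (σ²·μ₀ + σ₀²·n·x̄)/(σ² + n·σ₀²) = (4.2436·36.43 + 11.7649·550.5)/180.7171 = 6631.171798/180.7171 = 36.6937.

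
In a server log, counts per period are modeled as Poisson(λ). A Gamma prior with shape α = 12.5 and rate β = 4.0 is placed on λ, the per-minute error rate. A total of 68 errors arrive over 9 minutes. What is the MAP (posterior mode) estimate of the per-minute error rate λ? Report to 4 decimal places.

With a Gamma(shape α, rate β) prior, the Poisson likelihood is conjugate: the posterior is Gamma(α + ΣXᵢ, β + n).
Posterior: Gamma(α+S, β+n) = Gamma(12.5+68, 4.0+9) = Gamma(80.5, 13.0).
Mode of Gamma(α,β) for α≥1 is (α−1)/β = 79.5/13.0 = 6.1154.

6.1154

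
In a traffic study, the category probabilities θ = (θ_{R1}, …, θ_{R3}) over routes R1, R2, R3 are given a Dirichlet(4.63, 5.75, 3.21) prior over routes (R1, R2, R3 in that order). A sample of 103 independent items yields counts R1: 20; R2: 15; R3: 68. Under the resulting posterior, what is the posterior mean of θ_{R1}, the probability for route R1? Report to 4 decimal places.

0.2113

The Dirichlet prior is conjugate to the Multinomial likelihood: each posterior αⱼ = prior αⱼ + observed count nⱼ.
Posterior concentration: (24.63, 20.75, 71.21), total = 116.59.
E[θ_{R1}|data] = α_{R1}/Σα = 24.63/116.59 = 0.2113.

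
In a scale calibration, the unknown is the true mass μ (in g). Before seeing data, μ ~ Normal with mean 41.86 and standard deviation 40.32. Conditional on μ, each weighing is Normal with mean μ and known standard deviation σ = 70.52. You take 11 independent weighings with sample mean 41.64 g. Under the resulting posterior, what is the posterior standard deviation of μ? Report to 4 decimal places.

For Normal data with known variance σ², a Normal(μ₀, σ₀²) prior on μ is conjugate. Posterior precision = 1/σ₀² + n/σ²; posterior mean is the precision-weighted average of μ₀ and x̄.
σ₀² = 40.32² = 1625.7024, σ² = 70.52² = 4973.0704; σ² + n·σ₀² = 4973.0704 + 11·1625.7024 = 22855.7968.
Posterior precision = 1/σ₀² + n/σ² = 1/1625.7024 + 11/4973.0704 = (σ² + n·σ₀²)/(σ₀²σ²) = 22855.7968/(1625.7024·4973.0704); posterior variance σₙ² = σ₀²σ²/(σ² + n·σ₀²) = 1625.7024·4973.0704/22855.7968 = 353.727877.
Posterior SD = √σₙ² = √(1625.7024·4973.0704/22855.7968) = 18.8077.

18.8077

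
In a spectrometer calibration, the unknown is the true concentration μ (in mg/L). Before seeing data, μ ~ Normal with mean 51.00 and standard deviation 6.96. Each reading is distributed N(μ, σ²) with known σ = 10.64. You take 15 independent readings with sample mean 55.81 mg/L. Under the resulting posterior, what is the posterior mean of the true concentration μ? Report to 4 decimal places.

55.1616

For Normal data with known variance σ², a Normal(μ₀, σ₀²) prior on μ is conjugate. Posterior precision = 1/σ₀² + n/σ²; posterior mean is the precision-weighted average of μ₀ and x̄.
n·x̄ = 15·55.81 = 837.15.
σ₀² = 6.96² = 48.4416, σ² = 10.64² = 113.2096; σ² + n·σ₀² = 113.2096 + 15·48.4416 = 839.8336.
Posterior mean = (μ₀/σ₀² + n·x̄/σ²)/(1/σ₀² + n/σ²) = (σ²·μ₀ + σ₀²·n·x̄)/(σ² + n·σ₀²) = (113.2096·51.00 + 48.4416·837.15)/839.8336 = 46326.57504/839.8336 = 55.1616.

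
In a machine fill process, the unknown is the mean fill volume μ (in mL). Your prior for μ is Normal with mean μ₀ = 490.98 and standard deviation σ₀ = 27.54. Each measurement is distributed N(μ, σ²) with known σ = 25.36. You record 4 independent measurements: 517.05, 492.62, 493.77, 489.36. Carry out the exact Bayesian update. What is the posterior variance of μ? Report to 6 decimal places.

For Normal data with known variance σ², a Normal(μ₀, σ₀²) prior on μ is conjugate. Posterior precision = 1/σ₀² + n/σ²; posterior mean is the precision-weighted average of μ₀ and x̄.
σ₀² = 27.54² = 758.4516, σ² = 25.36² = 643.1296; σ² + n·σ₀² = 643.1296 + 4·758.4516 = 3676.936.
Posterior precision = 1/σ₀² + n/σ² = 1/758.4516 + 4/643.1296 = (σ² + n·σ₀²)/(σ₀²σ²) = 3676.936/(758.4516·643.1296); posterior variance σₙ² = σ₀²σ²/(σ² + n·σ₀²) = 758.4516·643.1296/3676.936 = 132.660094.

132.660094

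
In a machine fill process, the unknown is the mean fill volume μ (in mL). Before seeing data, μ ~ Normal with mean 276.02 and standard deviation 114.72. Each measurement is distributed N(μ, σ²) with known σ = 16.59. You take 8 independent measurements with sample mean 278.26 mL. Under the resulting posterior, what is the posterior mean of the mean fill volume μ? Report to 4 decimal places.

For Normal data with known variance σ², a Normal(μ₀, σ₀²) prior on μ is conjugate. Posterior precision = 1/σ₀² + n/σ²; posterior mean is the precision-weighted average of μ₀ and x̄.
n·x̄ = 8·278.26 = 2226.08.
σ₀² = 114.72² = 13160.6784, σ² = 16.59² = 275.2281; σ² + n·σ₀² = 275.2281 + 8·13160.6784 = 105560.6553.
Posterior mean = (μ₀/σ₀² + n·x̄/σ²)/(1/σ₀² + n/σ²) = (σ²·μ₀ + σ₀²·n·x̄)/(σ² + n·σ₀²) = (275.2281·276.02 + 13160.6784·2226.08)/105560.6553 = 29372691.432834/105560.6553 = 278.2542.

278.2542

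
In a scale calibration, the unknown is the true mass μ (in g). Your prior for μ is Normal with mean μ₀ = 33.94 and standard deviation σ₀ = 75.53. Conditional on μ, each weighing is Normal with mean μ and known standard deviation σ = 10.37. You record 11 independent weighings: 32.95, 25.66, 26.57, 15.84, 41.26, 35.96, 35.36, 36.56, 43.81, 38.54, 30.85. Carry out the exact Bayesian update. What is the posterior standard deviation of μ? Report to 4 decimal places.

3.1240

For Normal data with known variance σ², a Normal(μ₀, σ₀²) prior on μ is conjugate. Posterior precision = 1/σ₀² + n/σ²; posterior mean is the precision-weighted average of μ₀ and x̄.
σ₀² = 75.53² = 5704.7809, σ² = 10.37² = 107.5369; σ² + n·σ₀² = 107.5369 + 11·5704.7809 = 62860.1268.
Posterior precision = 1/σ₀² + n/σ² = 1/5704.7809 + 11/107.5369 = (σ² + n·σ₀²)/(σ₀²σ²) = 62860.1268/(5704.7809·107.5369); posterior variance σₙ² = σ₀²σ²/(σ² + n·σ₀²) = 5704.7809·107.5369/62860.1268 = 9.759358.
Posterior SD = √σₙ² = √(5704.7809·107.5369/62860.1268) = 3.1240.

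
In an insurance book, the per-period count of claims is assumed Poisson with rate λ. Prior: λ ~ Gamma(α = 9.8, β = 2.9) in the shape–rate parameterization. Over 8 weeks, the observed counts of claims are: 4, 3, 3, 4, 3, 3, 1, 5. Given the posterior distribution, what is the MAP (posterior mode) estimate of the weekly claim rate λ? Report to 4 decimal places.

With a Gamma(shape α, rate β) prior, the Poisson likelihood is conjugate: the posterior is Gamma(α + ΣXᵢ, β + n).
Sum of counts S = 26 over n = 8 weeks.
Posterior: Gamma(α+S, β+n) = Gamma(9.8+26, 2.9+8) = Gamma(35.8, 10.9).
Mode of Gamma(α,β) for α≥1 is (α−1)/β = 34.8/10.9 = 3.1927.

3.1927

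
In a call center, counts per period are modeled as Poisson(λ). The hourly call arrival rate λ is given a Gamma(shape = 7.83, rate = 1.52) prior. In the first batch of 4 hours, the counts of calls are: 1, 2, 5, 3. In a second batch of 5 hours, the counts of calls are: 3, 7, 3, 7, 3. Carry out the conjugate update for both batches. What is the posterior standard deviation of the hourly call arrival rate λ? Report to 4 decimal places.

0.6148

With a Gamma(shape α, rate β) prior, the Poisson likelihood is conjugate: the posterior is Gamma(α + ΣXᵢ, β + n).
Batch 1: sum of counts S = 11 over n = 4 hours.
After batch 1: Gamma(α+S, β+n) = Gamma(7.83+11, 1.52+4) = Gamma(18.83, 5.52).
Batch 2: sum of counts S = 23 over n = 5 hours.
After batch 2: Gamma(α+S, β+n) = Gamma(18.83+23, 5.52+5) = Gamma(41.83, 10.52).
SD = √α/β = √41.83/10.52 = 0.6148.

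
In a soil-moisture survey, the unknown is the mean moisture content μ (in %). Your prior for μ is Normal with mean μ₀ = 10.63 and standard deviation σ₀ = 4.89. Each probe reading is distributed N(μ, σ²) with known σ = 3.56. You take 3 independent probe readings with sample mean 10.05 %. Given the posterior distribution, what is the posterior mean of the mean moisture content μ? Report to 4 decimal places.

10.1371

For Normal data with known variance σ², a Normal(μ₀, σ₀²) prior on μ is conjugate. Posterior precision = 1/σ₀² + n/σ²; posterior mean is the precision-weighted average of μ₀ and x̄.
n·x̄ = 3·10.05 = 30.15.
σ₀² = 4.89² = 23.9121, σ² = 3.56² = 12.6736; σ² + n·σ₀² = 12.6736 + 3·23.9121 = 84.4099.
Posterior mean = (μ₀/σ₀² + n·x̄/σ²)/(1/σ₀² + n/σ²) = (σ²·μ₀ + σ₀²·n·x̄)/(σ² + n·σ₀²) = (12.6736·10.63 + 23.9121·30.15)/84.4099 = 855.670183/84.4099 = 10.1371.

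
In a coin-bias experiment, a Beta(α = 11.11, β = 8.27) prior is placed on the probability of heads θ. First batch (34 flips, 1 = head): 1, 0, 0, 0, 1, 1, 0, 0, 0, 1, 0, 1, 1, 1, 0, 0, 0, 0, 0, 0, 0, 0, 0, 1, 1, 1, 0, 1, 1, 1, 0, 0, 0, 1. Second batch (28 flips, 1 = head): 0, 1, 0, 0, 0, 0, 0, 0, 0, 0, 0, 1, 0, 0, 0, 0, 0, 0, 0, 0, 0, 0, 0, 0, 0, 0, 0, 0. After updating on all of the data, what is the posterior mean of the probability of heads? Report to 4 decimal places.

0.3331

The Beta prior is conjugate to a Binomial/Bernoulli likelihood; the update adds successes to α and failures to β.
After batch 1: Beta(11.11+14, 8.27+20) = Beta(25.11, 28.27).
After batch 2: Beta(25.11+2, 28.27+26) = Beta(27.11, 54.27).
Posterior mean = α/(α+β) = 27.11/81.38 = 0.3331.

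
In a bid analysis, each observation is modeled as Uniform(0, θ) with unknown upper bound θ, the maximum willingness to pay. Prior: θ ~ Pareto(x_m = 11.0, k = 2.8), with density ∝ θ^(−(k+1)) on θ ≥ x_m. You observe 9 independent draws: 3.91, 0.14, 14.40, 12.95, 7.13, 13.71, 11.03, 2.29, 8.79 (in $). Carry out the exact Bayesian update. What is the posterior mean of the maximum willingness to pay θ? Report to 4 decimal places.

A Pareto(scale x_m, shape k) prior on the upper bound θ of Uniform(0, θ) is conjugate: posterior is Pareto(max(x_m, max xᵢ), k + n).
Sample maximum = 14.40; prior scale x_m = 11.0 → posterior scale = max = 14.40.
Posterior shape = 2.8 + 9 = 11.8.
E[θ|data] = k·x_m/(k−1) = 11.8·14.40/10.8 = 15.7333.

15.7333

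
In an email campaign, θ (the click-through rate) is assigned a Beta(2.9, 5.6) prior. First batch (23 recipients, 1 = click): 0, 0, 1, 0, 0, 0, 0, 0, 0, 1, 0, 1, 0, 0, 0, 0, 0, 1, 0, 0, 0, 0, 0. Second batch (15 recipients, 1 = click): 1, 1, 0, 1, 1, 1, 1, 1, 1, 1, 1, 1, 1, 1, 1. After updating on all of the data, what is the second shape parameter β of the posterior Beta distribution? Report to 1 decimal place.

The Beta prior is conjugate to a Binomial/Bernoulli likelihood; the update adds successes to α and failures to β.
After batch 1: Beta(2.9+4, 5.6+19) = Beta(6.9, 24.6).
After batch 2: Beta(6.9+14, 24.6+1) = Beta(20.9, 25.6).
Posterior β = 25.6.

25.6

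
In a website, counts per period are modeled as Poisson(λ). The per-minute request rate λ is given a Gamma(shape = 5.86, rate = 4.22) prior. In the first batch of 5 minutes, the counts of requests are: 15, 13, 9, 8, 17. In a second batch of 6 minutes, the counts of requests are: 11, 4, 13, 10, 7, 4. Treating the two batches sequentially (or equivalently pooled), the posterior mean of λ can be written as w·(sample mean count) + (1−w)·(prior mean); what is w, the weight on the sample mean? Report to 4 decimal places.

0.7227

With a Gamma(shape α, rate β) prior, the Poisson likelihood is conjugate: the posterior is Gamma(α + ΣXᵢ, β + n).
Total number of minutes: n = 5 + 6 = 11.
Posterior mean = (α₀+S)/(β₀+n) = [n/(β₀+n)]·(S/n) + [β₀/(β₀+n)]·(α₀/β₀), so only n and β₀ enter the weight.
Weight on data w = n/(β₀+n) = 11/(4.22+11) = 11/15.22 = 0.7227.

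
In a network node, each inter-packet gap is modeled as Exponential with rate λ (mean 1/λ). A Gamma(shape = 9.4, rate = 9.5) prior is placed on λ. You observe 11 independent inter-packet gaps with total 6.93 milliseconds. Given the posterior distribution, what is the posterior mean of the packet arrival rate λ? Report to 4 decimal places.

With a Gamma(shape α, rate β) prior on the exponential rate λ, the posterior after n observations with total T = Σxᵢ is Gamma(α+n, β+T).
Posterior: Gamma(9.4+11, 9.5+6.93) = Gamma(20.4, 16.43).
Posterior mean of λ = α/β = 20.4/16.43 = 1.2416.

1.2416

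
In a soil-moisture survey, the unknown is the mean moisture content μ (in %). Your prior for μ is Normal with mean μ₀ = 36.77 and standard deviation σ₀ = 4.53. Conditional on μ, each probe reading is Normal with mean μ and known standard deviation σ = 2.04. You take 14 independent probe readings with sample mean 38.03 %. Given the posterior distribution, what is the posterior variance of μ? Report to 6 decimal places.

0.293013

For Normal data with known variance σ², a Normal(μ₀, σ₀²) prior on μ is conjugate. Posterior precision = 1/σ₀² + n/σ²; posterior mean is the precision-weighted average of μ₀ and x̄.
σ₀² = 4.53² = 20.5209, σ² = 2.04² = 4.1616; σ² + n·σ₀² = 4.1616 + 14·20.5209 = 291.4542.
Posterior precision = 1/σ₀² + n/σ² = 1/20.5209 + 14/4.1616 = (σ² + n·σ₀²)/(σ₀²σ²) = 291.4542/(20.5209·4.1616); posterior variance σₙ² = σ₀²σ²/(σ² + n·σ₀²) = 20.5209·4.1616/291.4542 = 0.293013.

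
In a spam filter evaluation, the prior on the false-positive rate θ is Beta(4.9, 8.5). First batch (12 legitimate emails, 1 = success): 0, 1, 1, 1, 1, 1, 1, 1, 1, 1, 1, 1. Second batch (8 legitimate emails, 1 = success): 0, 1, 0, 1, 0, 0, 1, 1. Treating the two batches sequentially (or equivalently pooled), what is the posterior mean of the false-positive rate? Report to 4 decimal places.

0.5958

The Beta prior is conjugate to a Binomial/Bernoulli likelihood; the update adds successes to α and failures to β.
After batch 1: Beta(4.9+11, 8.5+1) = Beta(15.9, 9.5).
After batch 2: Beta(15.9+4, 9.5+4) = Beta(19.9, 13.5).
Posterior mean = α/(α+β) = 19.9/33.4 = 0.5958.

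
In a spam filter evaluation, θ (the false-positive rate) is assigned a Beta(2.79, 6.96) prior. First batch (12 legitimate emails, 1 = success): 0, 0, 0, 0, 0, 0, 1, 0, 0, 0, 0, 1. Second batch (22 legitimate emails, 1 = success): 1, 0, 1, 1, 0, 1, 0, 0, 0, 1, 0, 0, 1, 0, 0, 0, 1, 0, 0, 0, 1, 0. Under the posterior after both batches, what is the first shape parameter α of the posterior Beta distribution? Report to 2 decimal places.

The Beta prior is conjugate to a Binomial/Bernoulli likelihood; the update adds successes to α and failures to β.
After batch 1: Beta(2.79+2, 6.96+10) = Beta(4.79, 16.96).
After batch 2: Beta(4.79+8, 16.96+14) = Beta(12.79, 30.96).
Posterior α = 12.79.

12.79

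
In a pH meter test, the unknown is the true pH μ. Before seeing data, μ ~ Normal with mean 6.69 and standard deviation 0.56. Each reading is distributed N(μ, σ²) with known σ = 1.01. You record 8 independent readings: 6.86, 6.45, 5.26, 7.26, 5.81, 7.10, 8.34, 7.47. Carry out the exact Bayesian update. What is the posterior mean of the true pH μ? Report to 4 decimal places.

For Normal data with known variance σ², a Normal(μ₀, σ₀²) prior on μ is conjugate. Posterior precision = 1/σ₀² + n/σ²; posterior mean is the precision-weighted average of μ₀ and x̄.
Σxᵢ = 6.86 + 6.45 + 5.26 + 7.26 + 5.81 + 7.10 + 8.34 + 7.47 = 54.55, so n·x̄ = 54.55.
σ₀² = 0.56² = 0.3136, σ² = 1.01² = 1.0201; σ² + n·σ₀² = 1.0201 + 8·0.3136 = 3.5289.
Posterior mean = (μ₀/σ₀² + n·x̄/σ²)/(1/σ₀² + n/σ²) = (σ²·μ₀ + σ₀²·n·x̄)/(σ² + n·σ₀²) = (1.0201·6.69 + 0.3136·54.55)/3.5289 = 23.931349/3.5289 = 6.7815.

6.7815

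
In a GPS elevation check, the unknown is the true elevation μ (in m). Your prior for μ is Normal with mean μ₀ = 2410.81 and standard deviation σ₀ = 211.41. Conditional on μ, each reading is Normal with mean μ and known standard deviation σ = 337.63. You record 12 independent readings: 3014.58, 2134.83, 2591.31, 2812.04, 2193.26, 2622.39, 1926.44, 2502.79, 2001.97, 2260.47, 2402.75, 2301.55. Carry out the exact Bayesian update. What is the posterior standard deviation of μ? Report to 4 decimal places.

88.5119

For Normal data with known variance σ², a Normal(μ₀, σ₀²) prior on μ is conjugate. Posterior precision = 1/σ₀² + n/σ²; posterior mean is the precision-weighted average of μ₀ and x̄.
σ₀² = 211.41² = 44694.1881, σ² = 337.63² = 113994.0169; σ² + n·σ₀² = 113994.0169 + 12·44694.1881 = 650324.2741.
Posterior precision = 1/σ₀² + n/σ² = 1/44694.1881 + 12/113994.0169 = (σ² + n·σ₀²)/(σ₀²σ²) = 650324.2741/(44694.1881·113994.0169); posterior variance σₙ² = σ₀²σ²/(σ² + n·σ₀²) = 44694.1881·113994.0169/650324.2741 = 7834.353163.
Posterior SD = √σₙ² = √(44694.1881·113994.0169/650324.2741) = 88.5119.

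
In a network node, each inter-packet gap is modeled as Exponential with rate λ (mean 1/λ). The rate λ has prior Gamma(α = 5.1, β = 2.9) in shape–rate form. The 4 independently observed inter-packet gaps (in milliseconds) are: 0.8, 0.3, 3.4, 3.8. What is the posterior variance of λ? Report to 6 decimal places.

0.072545

With a Gamma(shape α, rate β) prior on the exponential rate λ, the posterior after n observations with total T = Σxᵢ is Gamma(α+n, β+T).
Sum of observations T = 8.3 milliseconds; n = 4.
Posterior: Gamma(5.1+4, 2.9+8.3) = Gamma(9.1, 11.2).
Var = α/β² = 0.072545.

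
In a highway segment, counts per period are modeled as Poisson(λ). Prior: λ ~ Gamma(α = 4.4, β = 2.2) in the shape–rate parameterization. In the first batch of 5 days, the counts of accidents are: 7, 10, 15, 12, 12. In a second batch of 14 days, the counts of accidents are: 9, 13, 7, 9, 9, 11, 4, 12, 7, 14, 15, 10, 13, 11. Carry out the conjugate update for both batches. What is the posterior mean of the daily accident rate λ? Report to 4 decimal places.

9.6415

With a Gamma(shape α, rate β) prior, the Poisson likelihood is conjugate: the posterior is Gamma(α + ΣXᵢ, β + n).
Batch 1: sum of counts S = 56 over n = 5 days.
After batch 1: Gamma(α+S, β+n) = Gamma(4.4+56, 2.2+5) = Gamma(60.4, 7.2).
Batch 2: sum of counts S = 144 over n = 14 days.
After batch 2: Gamma(α+S, β+n) = Gamma(60.4+144, 7.2+14) = Gamma(204.4, 21.2).
Posterior mean = α/β = 204.4/21.2 = 9.6415.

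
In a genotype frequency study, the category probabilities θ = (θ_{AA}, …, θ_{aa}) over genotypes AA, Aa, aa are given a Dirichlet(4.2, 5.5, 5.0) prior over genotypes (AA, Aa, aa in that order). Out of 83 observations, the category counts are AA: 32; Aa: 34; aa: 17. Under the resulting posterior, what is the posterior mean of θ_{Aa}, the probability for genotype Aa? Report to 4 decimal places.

The Dirichlet prior is conjugate to the Multinomial likelihood: each posterior αⱼ = prior αⱼ + observed count nⱼ.
Posterior concentration: (36.2, 39.5, 22.0), total = 97.7.
E[θ_{Aa}|data] = α_{Aa}/Σα = 39.5/97.7 = 0.4043.

0.4043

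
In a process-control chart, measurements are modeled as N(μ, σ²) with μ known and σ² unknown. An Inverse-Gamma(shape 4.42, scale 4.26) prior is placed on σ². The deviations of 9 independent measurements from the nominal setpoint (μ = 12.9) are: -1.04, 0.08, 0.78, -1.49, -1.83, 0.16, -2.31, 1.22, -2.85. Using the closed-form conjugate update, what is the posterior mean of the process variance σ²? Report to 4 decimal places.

With known mean μ and an Inverse-Gamma(α, β) prior on σ², the Normal likelihood is conjugate: posterior is Inv-Gamma(α + n/2, β + Σ(xᵢ−μ)²/2).
Σ(xᵢ−μ)² = (-1.04)² + (0.08)² + (0.78)² + (-1.49)² + (-1.83)² + (0.16)² + (-2.31)² + (1.22)² + (-2.85)² = 22.2380.
Posterior: Inv-Gamma(4.42 + 9/2, 4.26 + 22.2380/2) = Inv-Gamma(8.92, 15.37900).
E[σ²|data] = β/(α−1) = 15.37900/7.92 = 1.9418.

1.9418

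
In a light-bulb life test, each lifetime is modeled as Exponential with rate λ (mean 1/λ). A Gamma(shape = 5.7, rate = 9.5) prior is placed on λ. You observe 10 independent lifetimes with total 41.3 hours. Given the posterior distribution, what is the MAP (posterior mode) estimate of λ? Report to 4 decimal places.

0.2894

With a Gamma(shape α, rate β) prior on the exponential rate λ, the posterior after n observations with total T = Σxᵢ is Gamma(α+n, β+T).
Posterior: Gamma(5.7+10, 9.5+41.3) = Gamma(15.7, 50.8).
Mode = (α−1)/β = 0.2894.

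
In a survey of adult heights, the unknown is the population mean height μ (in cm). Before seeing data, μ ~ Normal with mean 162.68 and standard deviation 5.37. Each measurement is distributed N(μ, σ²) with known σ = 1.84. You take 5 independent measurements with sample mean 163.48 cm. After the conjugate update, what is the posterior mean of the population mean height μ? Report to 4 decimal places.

163.4616

For Normal data with known variance σ², a Normal(μ₀, σ₀²) prior on μ is conjugate. Posterior precision = 1/σ₀² + n/σ²; posterior mean is the precision-weighted average of μ₀ and x̄.
n·x̄ = 5·163.48 = 817.4.
σ₀² = 5.37² = 28.8369, σ² = 1.84² = 3.3856; σ² + n·σ₀² = 3.3856 + 5·28.8369 = 147.5701.
Posterior mean = (μ₀/σ₀² + n·x̄/σ²)/(1/σ₀² + n/σ²) = (σ²·μ₀ + σ₀²·n·x̄)/(σ² + n·σ₀²) = (3.3856·162.68 + 28.8369·817.4)/147.5701 = 24122.051468/147.5701 = 163.4616.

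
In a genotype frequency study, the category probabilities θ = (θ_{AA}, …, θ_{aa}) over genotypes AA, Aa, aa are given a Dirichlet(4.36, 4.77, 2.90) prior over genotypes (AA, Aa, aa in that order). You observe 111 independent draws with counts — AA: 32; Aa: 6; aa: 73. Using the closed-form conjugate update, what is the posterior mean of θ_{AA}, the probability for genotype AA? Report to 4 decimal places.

The Dirichlet prior is conjugate to the Multinomial likelihood: each posterior αⱼ = prior αⱼ + observed count nⱼ.
Posterior concentration: (36.36, 10.77, 75.90), total = 123.03.
E[θ_{AA}|data] = α_{AA}/Σα = 36.36/123.03 = 0.2955.

0.2955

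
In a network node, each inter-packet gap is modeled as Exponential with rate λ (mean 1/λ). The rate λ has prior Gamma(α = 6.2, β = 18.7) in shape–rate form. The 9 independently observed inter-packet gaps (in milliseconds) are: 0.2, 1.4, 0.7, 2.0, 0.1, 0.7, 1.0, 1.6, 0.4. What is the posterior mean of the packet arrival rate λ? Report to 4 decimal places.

0.5672

With a Gamma(shape α, rate β) prior on the exponential rate λ, the posterior after n observations with total T = Σxᵢ is Gamma(α+n, β+T).
Sum of observations T = 8.1 milliseconds; n = 9.
Posterior: Gamma(6.2+9, 18.7+8.1) = Gamma(15.2, 26.8).
Posterior mean of λ = α/β = 15.2/26.8 = 0.5672.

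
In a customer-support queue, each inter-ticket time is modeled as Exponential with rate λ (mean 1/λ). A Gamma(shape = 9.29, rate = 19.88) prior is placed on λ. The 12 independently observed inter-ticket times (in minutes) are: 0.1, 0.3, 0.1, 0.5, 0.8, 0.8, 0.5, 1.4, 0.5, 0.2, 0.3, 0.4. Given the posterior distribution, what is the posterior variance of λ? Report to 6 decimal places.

With a Gamma(shape α, rate β) prior on the exponential rate λ, the posterior after n observations with total T = Σxᵢ is Gamma(α+n, β+T).
Sum of observations T = 5.9 minutes; n = 12.
Posterior: Gamma(9.29+12, 19.88+5.9) = Gamma(21.29, 25.78).
Var = α/β² = 0.032034.

0.032034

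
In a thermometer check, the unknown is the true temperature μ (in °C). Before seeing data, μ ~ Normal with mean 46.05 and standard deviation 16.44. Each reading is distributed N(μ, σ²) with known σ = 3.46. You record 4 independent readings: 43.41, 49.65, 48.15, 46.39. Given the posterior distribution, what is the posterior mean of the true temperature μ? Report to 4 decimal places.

46.8907

For Normal data with known variance σ², a Normal(μ₀, σ₀²) prior on μ is conjugate. Posterior precision = 1/σ₀² + n/σ²; posterior mean is the precision-weighted average of μ₀ and x̄.
Σxᵢ = 43.41 + 49.65 + 48.15 + 46.39 = 187.6, so n·x̄ = 187.6.
σ₀² = 16.44² = 270.2736, σ² = 3.46² = 11.9716; σ² + n·σ₀² = 11.9716 + 4·270.2736 = 1093.066.
Posterior mean = (μ₀/σ₀² + n·x̄/σ²)/(1/σ₀² + n/σ²) = (σ²·μ₀ + σ₀²·n·x̄)/(σ² + n·σ₀²) = (11.9716·46.05 + 270.2736·187.6)/1093.066 = 51254.61954/1093.066 = 46.8907.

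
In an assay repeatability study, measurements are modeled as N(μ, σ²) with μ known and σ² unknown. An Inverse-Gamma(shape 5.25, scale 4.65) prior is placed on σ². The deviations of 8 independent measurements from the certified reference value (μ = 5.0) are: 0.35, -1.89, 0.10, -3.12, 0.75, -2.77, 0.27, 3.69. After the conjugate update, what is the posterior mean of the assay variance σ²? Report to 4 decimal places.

2.7069

With known mean μ and an Inverse-Gamma(α, β) prior on σ², the Normal likelihood is conjugate: posterior is Inv-Gamma(α + n/2, β + Σ(xᵢ−μ)²/2).
Σ(xᵢ−μ)² = (0.35)² + (-1.89)² + (0.10)² + (-3.12)² + (0.75)² + (-2.77)² + (0.27)² + (3.69)² = 35.3634.
Posterior: Inv-Gamma(5.25 + 8/2, 4.65 + 35.3634/2) = Inv-Gamma(9.25, 22.33170).
E[σ²|data] = β/(α−1) = 22.33170/8.25 = 2.7069.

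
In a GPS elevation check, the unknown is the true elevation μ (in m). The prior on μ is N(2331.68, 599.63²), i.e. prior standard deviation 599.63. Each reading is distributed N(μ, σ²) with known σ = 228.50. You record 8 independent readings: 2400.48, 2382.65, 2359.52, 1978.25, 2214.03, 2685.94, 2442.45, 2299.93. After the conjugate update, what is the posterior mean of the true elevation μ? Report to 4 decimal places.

2345.1615

For Normal data with known variance σ², a Normal(μ₀, σ₀²) prior on μ is conjugate. Posterior precision = 1/σ₀² + n/σ²; posterior mean is the precision-weighted average of μ₀ and x̄.
Σxᵢ = 2400.48 + 2382.65 + 2359.52 + 1978.25 + 2214.03 + 2685.94 + 2442.45 + 2299.93 = 18763.25, so n·x̄ = 18763.25.
σ₀² = 599.63² = 359556.1369, σ² = 228.50² = 52212.25; σ² + n·σ₀² = 52212.25 + 8·359556.1369 = 2928661.3452.
Posterior mean = (μ₀/σ₀² + n·x̄/σ²)/(1/σ₀² + n/σ²) = (σ²·μ₀ + σ₀²·n·x̄)/(σ² + n·σ₀²) = (52212.25·2331.68 + 359556.1369·18763.25)/2928661.3452 = 6868183944.768925/2928661.3452 = 2345.1615.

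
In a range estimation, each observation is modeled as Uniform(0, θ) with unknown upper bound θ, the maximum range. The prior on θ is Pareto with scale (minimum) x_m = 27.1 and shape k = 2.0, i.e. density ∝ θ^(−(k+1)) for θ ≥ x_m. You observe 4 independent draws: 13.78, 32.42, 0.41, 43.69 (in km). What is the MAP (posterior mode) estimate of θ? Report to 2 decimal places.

A Pareto(scale x_m, shape k) prior on the upper bound θ of Uniform(0, θ) is conjugate: posterior is Pareto(max(x_m, max xᵢ), k + n).
Sample maximum = 43.69; prior scale x_m = 27.1 → posterior scale = max = 43.69.
Posterior shape = 2.0 + 4 = 6.0.
The Pareto density is decreasing on [x_m, ∞), so the mode is x_m = 43.69.

43.69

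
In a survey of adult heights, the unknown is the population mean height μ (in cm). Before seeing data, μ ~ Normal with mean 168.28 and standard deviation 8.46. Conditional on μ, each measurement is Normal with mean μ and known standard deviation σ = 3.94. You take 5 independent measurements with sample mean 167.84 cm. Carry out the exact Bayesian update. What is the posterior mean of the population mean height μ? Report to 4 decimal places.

167.8583

For Normal data with known variance σ², a Normal(μ₀, σ₀²) prior on μ is conjugate. Posterior precision = 1/σ₀² + n/σ²; posterior mean is the precision-weighted average of μ₀ and x̄.
n·x̄ = 5·167.84 = 839.2.
σ₀² = 8.46² = 71.5716, σ² = 3.94² = 15.5236; σ² + n·σ₀² = 15.5236 + 5·71.5716 = 373.3816.
Posterior mean = (μ₀/σ₀² + n·x̄/σ²)/(1/σ₀² + n/σ²) = (σ²·μ₀ + σ₀²·n·x̄)/(σ² + n·σ₀²) = (15.5236·168.28 + 71.5716·839.2)/373.3816 = 62675.198128/373.3816 = 167.8583.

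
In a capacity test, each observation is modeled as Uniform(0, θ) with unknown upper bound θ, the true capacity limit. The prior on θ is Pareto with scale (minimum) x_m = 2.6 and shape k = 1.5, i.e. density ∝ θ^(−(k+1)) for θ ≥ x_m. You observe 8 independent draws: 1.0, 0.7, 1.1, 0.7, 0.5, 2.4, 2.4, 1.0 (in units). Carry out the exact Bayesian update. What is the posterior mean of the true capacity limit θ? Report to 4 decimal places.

2.9059

A Pareto(scale x_m, shape k) prior on the upper bound θ of Uniform(0, θ) is conjugate: posterior is Pareto(max(x_m, max xᵢ), k + n).
Sample maximum = 2.4; prior scale x_m = 2.6 → posterior scale = max = 2.6.
Posterior shape = 1.5 + 8 = 9.5.
E[θ|data] = k·x_m/(k−1) = 9.5·2.6/8.5 = 2.9059.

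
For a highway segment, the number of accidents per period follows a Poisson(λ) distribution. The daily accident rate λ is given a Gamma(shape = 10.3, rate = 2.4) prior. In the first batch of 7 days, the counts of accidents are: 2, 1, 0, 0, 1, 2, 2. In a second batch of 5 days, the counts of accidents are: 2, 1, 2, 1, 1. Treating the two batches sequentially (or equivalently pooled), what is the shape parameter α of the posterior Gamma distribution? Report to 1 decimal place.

25.3

With a Gamma(shape α, rate β) prior, the Poisson likelihood is conjugate: the posterior is Gamma(α + ΣXᵢ, β + n).
Batch 1: sum of counts S = 8 over n = 7 days.
After batch 1: Gamma(α+S, β+n) = Gamma(10.3+8, 2.4+7) = Gamma(18.3, 9.4).
Batch 2: sum of counts S = 7 over n = 5 days.
After batch 2: Gamma(α+S, β+n) = Gamma(18.3+7, 9.4+5) = Gamma(25.3, 14.4).
Posterior α = 25.3.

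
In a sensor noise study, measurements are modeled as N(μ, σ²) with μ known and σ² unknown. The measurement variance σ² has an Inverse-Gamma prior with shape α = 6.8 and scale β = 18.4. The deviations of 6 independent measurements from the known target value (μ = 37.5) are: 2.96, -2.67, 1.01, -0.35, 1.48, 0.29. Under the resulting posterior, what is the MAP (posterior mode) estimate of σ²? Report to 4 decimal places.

2.5976

With known mean μ and an Inverse-Gamma(α, β) prior on σ², the Normal likelihood is conjugate: posterior is Inv-Gamma(α + n/2, β + Σ(xᵢ−μ)²/2).
Σ(xᵢ−μ)² = (2.96)² + (-2.67)² + (1.01)² + (-0.35)² + (1.48)² + (0.29)² = 19.3076.
Posterior: Inv-Gamma(6.8 + 6/2, 18.4 + 19.3076/2) = Inv-Gamma(9.80, 28.05380).
Mode = β/(α+1) = 28.05380/10.80 = 2.5976.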